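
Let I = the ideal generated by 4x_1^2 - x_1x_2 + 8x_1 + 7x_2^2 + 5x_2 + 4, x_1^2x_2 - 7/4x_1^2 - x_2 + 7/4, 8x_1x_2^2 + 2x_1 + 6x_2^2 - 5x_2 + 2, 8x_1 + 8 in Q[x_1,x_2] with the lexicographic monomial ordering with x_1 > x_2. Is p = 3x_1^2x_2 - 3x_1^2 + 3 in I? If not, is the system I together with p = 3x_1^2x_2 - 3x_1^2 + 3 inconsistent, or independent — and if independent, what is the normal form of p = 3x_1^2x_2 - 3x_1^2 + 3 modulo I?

3x_1^2x_2 - 3x_1^2 + 3 lies in I (it reduces to 0).

First compute the reduced Gröbner basis of I by Buchberger's algorithm.
f_1 = 4x_1^2 - x_1x_2 + 8x_1 + 7x_2^2 + 5x_2 + 4, LT = x_1^2.
f_2 = x_1^2x_2 - 7/4x_1^2 - x_2 + 7/4, LT = x_1^2x_2.
f_3 = 8x_1x_2^2 + 2x_1 + 6x_2^2 - 5x_2 + 2, LT = x_1x_2^2.
f_4 = 8x_1 + 8, LT = x_1.

S(f_1,f_2): lcm = x_1^2x_2. S = 7/4x_1^2 - 1/4x_1x_2^2 + 2x_1x_2 + 7/4x_2^3 + 5/4x_2^2 + 2x_2 - 7/4.
  leading term x_1^2: subtract (7/16)·f_1 from 7/4x_1^2 - 1/4x_1x_2^2 + 2x_1x_2 + 7/4x_2^3 + 5/4x_2^2 + 2x_2 - 7/4 → -1/4x_1x_2^2 + 39/16x_1x_2 - 7/2x_1 + 7/4x_2^3 - 29/16x_2^2 - 3/16x_2 - 7/2
  leading term x_1x_2^2: subtract (-1/32)·f_3 from -1/4x_1x_2^2 + 39/16x_1x_2 - 7/2x_1 + 7/4x_2^3 - 29/16x_2^2 - 3/16x_2 - 7/2 → 39/16x_1x_2 - 55/16x_1 + 7/4x_2^3 - 13/8x_2^2 - 11/32x_2 - 55/16
  leading term x_1x_2: subtract (39/128x_2)·f_4 from 39/16x_1x_2 - 55/16x_1 + 7/4x_2^3 - 13/8x_2^2 - 11/32x_2 - 55/16 → -55/16x_1 + 7/4x_2^3 - 13/8x_2^2 - 89/32x_2 - 55/16
  leading term x_1: subtract (-55/128)·f_4 from -55/16x_1 + 7/4x_2^3 - 13/8x_2^2 - 89/32x_2 - 55/16 → 7/4x_2^3 - 13/8x_2^2 - 89/32x_2
  leading term x_2^3: no divisor's leading term divides it; move 7/4x_2^3 to the remainder.
  leading term x_2^2: no divisor's leading term divides it; move -13/8x_2^2 to the remainder.
  leading term x_2: no divisor's leading term divides it; move -89/32x_2 to the remainder.
  remainder 7/4x_2^3 - 13/8x_2^2 - 89/32x_2 ≠ 0; add h_5 = 7/4x_2^3 - 13/8x_2^2 - 89/32x_2 to the basis.

S(f_1,f_3): lcm = x_1^2x_2^2. S = -1/4x_1^2 - 1/4x_1x_2^3 + 5/4x_1x_2^2 + 5/8x_1x_2 - 1/4x_1 + 7/4x_2^4 + 5/4x_2^3 + x_2^2.
  leading term x_1^2: subtract (-1/16)·f_1 from -1/4x_1^2 - 1/4x_1x_2^3 + 5/4x_1x_2^2 + 5/8x_1x_2 - 1/4x_1 + 7/4x_2^4 + 5/4x_2^3 + x_2^2 → -1/4x_1x_2^3 + 5/4x_1x_2^2 + 9/16x_1x_2 + 1/4x_1 + 7/4x_2^4 + 5/4x_2^3 + 23/16x_2^2 + 5/16x_2 + 1/4
  leading term x_1x_2^3: subtract (-1/32x_2)·f_3 from -1/4x_1x_2^3 + 5/4x_1x_2^2 + 9/16x_1x_2 + 1/4x_1 + 7/4x_2^4 + 5/4x_2^3 + 23/16x_2^2 + 5/16x_2 + 1/4 → 5/4x_1x_2^2 + 5/8x_1x_2 + 1/4x_1 + 7/4x_2^4 + 23/16x_2^3 + 41/32x_2^2 + 3/8x_2 + 1/4
  leading term x_1x_2^2: subtract (5/32)·f_3 from 5/4x_1x_2^2 + 5/8x_1x_2 + 1/4x_1 + 7/4x_2^4 + 23/16x_2^3 + 41/32x_2^2 + 3/8x_2 + 1/4 → 5/8x_1x_2 - 1/16x_1 + 7/4x_2^4 + 23/16x_2^3 + 11/32x_2^2 + 37/32x_2 - 1/16
  leading term x_1x_2: subtract (5/64x_2)·f_4 from 5/8x_1x_2 - 1/16x_1 + 7/4x_2^4 + 23/16x_2^3 + 11/32x_2^2 + 37/32x_2 - 1/16 → -1/16x_1 + 7/4x_2^4 + 23/16x_2^3 + 11/32x_2^2 + 17/32x_2 - 1/16
  leading term x_1: subtract (-1/128)·f_4 from -1/16x_1 + 7/4x_2^4 + 23/16x_2^3 + 11/32x_2^2 + 17/32x_2 - 1/16 → 7/4x_2^4 + 23/16x_2^3 + 11/32x_2^2 + 17/32x_2
  leading term x_2^4: subtract (x_2)·h_5 from 7/4x_2^4 + 23/16x_2^3 + 11/32x_2^2 + 17/32x_2 → 49/16x_2^3 + 25/8x_2^2 + 17/32x_2
  leading term x_2^3: subtract (7/4)·h_5 from 49/16x_2^3 + 25/8x_2^2 + 17/32x_2 → 191/32x_2^2 + 691/128x_2
  leading term x_2^2: no divisor's leading term divides it; move 191/32x_2^2 to the remainder.
  leading term x_2: no divisor's leading term divides it; move 691/128x_2 to the remainder.
  remainder 191/32x_2^2 + 691/128x_2 ≠ 0; add h_6 = 191/32x_2^2 + 691/128x_2 to the basis.

S(f_1,f_4): lcm = x_1^2. S = -1/4x_1x_2 + x_1 + 7/4x_2^2 + 5/4x_2 + 1.
  leading term x_1x_2: subtract (-1/32x_2)·f_4 from -1/4x_1x_2 + x_1 + 7/4x_2^2 + 5/4x_2 + 1 → x_1 + 7/4x_2^2 + 3/2x_2 + 1
  leading term x_1: subtract (1/8)·f_4 from x_1 + 7/4x_2^2 + 3/2x_2 + 1 → 7/4x_2^2 + 3/2x_2
  leading term x_2^2: subtract (56/191)·h_6 from 7/4x_2^2 + 3/2x_2 → -253/3056x_2
  leading term x_2: no divisor's leading term divides it; move -253/3056x_2 to the remainder.
  remainder -253/3056x_2 ≠ 0; add h_7 = -253/3056x_2 to the basis.

The other S-polynomials (S(f_2,f_3), S(f_2,f_4), S(f_3,f_4), S(f_1,h_5), S(f_2,h_5), S(f_3,h_5), S(f_4,h_5), S(f_1,h_6), S(f_2,h_6), S(f_3,h_6), S(f_4,h_6), S(h_5,h_6), S(f_1,h_7), S(f_2,h_7), S(f_3,h_7), S(f_4,h_7), S(h_5,h_7), S(h_6,h_7)) all reduce to 0 modulo the current basis, so we have a Gröbner basis.
Inter-reduce: drop elements whose leading term is divisible by another's, tail-reduce, and make monic.
Reduced Gröbner basis: {x_1 + 1, x_2}.
Label its elements g_1 = x_1 + 1, g_2 = x_2.

Reduce p = 3x_1^2x_2 - 3x_1^2 + 3 modulo G:
  leading term x_1^2x_2: subtract (3x_1x_2)·g_1 from 3x_1^2x_2 - 3x_1^2 + 3 → -3x_1^2 - 3x_1x_2 + 3
  leading term x_1^2: subtract (-3x_1)·g_1 from -3x_1^2 - 3x_1x_2 + 3 → -3x_1x_2 + 3x_1 + 3
  leading term x_1x_2: subtract (-3x_2)·g_1 from -3x_1x_2 + 3x_1 + 3 → 3x_1 + 3x_2 + 3
  leading term x_1: subtract (3)·g_1 from 3x_1 + 3x_2 + 3 → 3x_2
  leading term x_2: subtract (3)·g_2 from 3x_2 → 0
  normal form = 0.
Since the normal form is 0, p ∈ I.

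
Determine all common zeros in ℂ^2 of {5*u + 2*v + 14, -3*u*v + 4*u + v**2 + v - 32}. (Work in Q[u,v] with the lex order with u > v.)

Compute a lex Gröbner basis by Buchberger's algorithm.
f_1 = 5*u + 2*v + 14, LT = u.
f_2 = -3*u*v + 4*u + v**2 + v - 32, LT = u*v.

S(f_1,f_2): lcm = u*v. S = 4/3*u + 11/15*v**2 + 47/15*v - 32/3.
  leading term u: subtract (4/15)·f_1 from 4/3*u + 11/15*v**2 + 47/15*v - 32/3 → 11/15*v**2 + 13/5*v - 72/5
  leading term v**2: no divisor's leading term divides it; move 11/15*v**2 to the remainder.
  leading term v: no divisor's leading term divides it; move 13/5*v to the remainder.
  leading term 1: no divisor's leading term divides it; move -72/5 to the remainder.
  remainder 11/15*v**2 + 13/5*v - 72/5 ≠ 0; add h_3 = 11/15*v**2 + 13/5*v - 72/5 to the basis.

The other S-polynomials (S(f_1,h_3), S(f_2,h_3)) all reduce to 0 modulo the current basis, so we have a Gröbner basis.
Inter-reduce: drop elements whose leading term is divisible by another's, tail-reduce, and make monic.
Reduced Gröbner basis: {u + 2/5*v + 14/5, v**2 + 39/11*v - 216/11}.

From the last basis element, v**2 + 39/11*v - 216/11 = 0, so v takes values in {-72/11, 3}. Each choice, substituted upward through the basis, yields the corresponding point(s) of the solution set.
  v = -72/11: the earlier basis element becomes u + 2/11 = 0, giving u = -2/11 — point (-2/11, -72/11).
  v = 3: the earlier basis element becomes u + 4 = 0, giving u = -4 — point (-4, 3).

{(-2/11, -72/11), (-4, 3)}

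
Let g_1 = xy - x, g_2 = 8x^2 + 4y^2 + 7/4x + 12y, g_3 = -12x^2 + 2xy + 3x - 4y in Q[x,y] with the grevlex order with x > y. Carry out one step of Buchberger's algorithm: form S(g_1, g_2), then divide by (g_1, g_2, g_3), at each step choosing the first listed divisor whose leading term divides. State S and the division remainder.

lcm(LM(g_1), LM(g_2)) = x^2y.
S = (lcm/LT(g_1))·g_1 − (lcm/LT(g_2))·g_2 = -1/2y^3 - x^2 - 7/32xy - 3/2y^2.
Reduce S modulo (g_1, g_2, g_3) in that order:
  leading term y^3: no divisor's leading term divides it; move -1/2y^3 to the remainder.
  leading term x^2: subtract (-1/8)·g_2 from -x^2 - 7/32xy - 3/2y^2 → -7/32xy - y^2 + 7/32x + 3/2y
  leading term xy: subtract (-7/32)·g_1 from -7/32xy - y^2 + 7/32x + 3/2y → -y^2 + 3/2y
  leading term y^2: no divisor's leading term divides it; move -y^2 to the remainder.
  leading term y: no divisor's leading term divides it; move 3/2y to the remainder.
The remainder -1/2y^3 - y^2 + 3/2y is nonzero, so it would be added as the next basis element.

S(g_1, g_2) = -1/2y^3 - x^2 - 7/32xy - 3/2y^2; remainder on division = -1/2y^3 - y^2 + 3/2y.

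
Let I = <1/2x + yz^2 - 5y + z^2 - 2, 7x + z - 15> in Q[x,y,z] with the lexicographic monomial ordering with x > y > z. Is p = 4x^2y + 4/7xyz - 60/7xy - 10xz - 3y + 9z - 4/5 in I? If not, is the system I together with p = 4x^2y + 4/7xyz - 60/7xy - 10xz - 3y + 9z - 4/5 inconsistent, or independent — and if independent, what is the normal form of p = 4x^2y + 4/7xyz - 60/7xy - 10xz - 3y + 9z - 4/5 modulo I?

4x^2y + 4/7xyz - 60/7xy - 10xz - 3y + 9z - 4/5 is independent of I; its normal form modulo I is -3y + 10/7z^2 - 87/7z - 4/5.

First compute the reduced Gröbner basis of I by Buchberger's algorithm.
f_1 = 1/2x + yz^2 - 5y + z^2 - 2, LT = x.
f_2 = 7x + z - 15, LT = x.

S(f_1,f_2): lcm = x. S = 2yz^2 - 10y + 2z^2 - 1/7z - 13/7.
  leading term yz^2: no divisor's leading term divides it; move 2yz^2 to the remainder.
  leading term y: no divisor's leading term divides it; move -10y to the remainder.
  leading term z^2: no divisor's leading term divides it; move 2z^2 to the remainder.
  leading term z: no divisor's leading term divides it; move -1/7z to the remainder.
  leading term 1: no divisor's leading term divides it; move -13/7 to the remainder.
  remainder 2yz^2 - 10y + 2z^2 - 1/7z - 13/7 ≠ 0; add h_3 = 2yz^2 - 10y + 2z^2 - 1/7z - 13/7 to the basis.

S(f_1,h_3): leading monomials are coprime, so the S-polynomial reduces to 0 (Buchberger's first criterion).
S(f_2,h_3): leading monomials are coprime, so the S-polynomial reduces to 0 (Buchberger's first criterion).
Every S-polynomial of the final basis reduces to 0, so we have a Gröbner basis.
Inter-reduce: drop elements whose leading term is divisible by another's, tail-reduce, and make monic.
Reduced Gröbner basis: {x + 1/7z - 15/7, yz^2 - 5y + z^2 - 1/14z - 13/14}.
Label its elements g_1 = x + 1/7z - 15/7, g_2 = yz^2 - 5y + z^2 - 1/14z - 13/14.

Reduce p = 4x^2y + 4/7xyz - 60/7xy - 10xz - 3y + 9z - 4/5 modulo G:
  leading term x^2y: subtract (4xy)·g_1 from 4x^2y + 4/7xyz - 60/7xy - 10xz - 3y + 9z - 4/5 → -10xz - 3y + 9z - 4/5
  leading term xz: subtract (-10z)·g_1 from -10xz - 3y + 9z - 4/5 → -3y + 10/7z^2 - 87/7z - 4/5
  leading term y: no divisor's leading term divides it; move -3y to the remainder.
  leading term z^2: no divisor's leading term divides it; move 10/7z^2 to the remainder.
  leading term z: no divisor's leading term divides it; move -87/7z to the remainder.
  leading term 1: no divisor's leading term divides it; move -4/5 to the remainder.
  normal form = -3y + 10/7z^2 - 87/7z - 4/5.
The normal form is nonzero, so p ∉ I. Since p minus its normal form lies in I, I + (p) = I + (r) where r = -3y + 10/7z^2 - 87/7z - 4/5; decide whether this ideal is the whole ring.
Run Buchberger on G together with r (pairs among the g_i already reduce to 0 since G is a Gröbner basis):
g_1 = x + 1/7z - 15/7, LT = x.
g_2 = yz^2 - 5y + z^2 - 1/14z - 13/14, LT = yz^2.
r = -3y + 10/7z^2 - 87/7z - 4/5, LT = y.

S(g_1,g_2): leading monomials are coprime, so the S-polynomial reduces to 0 (Buchberger's first criterion).
S(g_1,r): leading monomials are coprime, so the S-polynomial reduces to 0 (Buchberger's first criterion).
S(g_2,r): lcm = yz^2. S = -5y + 10/21z^4 - 29/7z^3 + 11/15z^2 - 1/14z - 13/14.
  leading term y: subtract (5/3)·r from -5y + 10/21z^4 - 29/7z^3 + 11/15z^2 - 1/14z - 13/14 → 10/21z^4 - 29/7z^3 - 173/105z^2 + 289/14z + 17/42
  leading term z^4: no divisor's leading term divides it; move 10/21z^4 to the remainder.
  leading term z^3: no divisor's leading term divides it; move -29/7z^3 to the remainder.
  leading term z^2: no divisor's leading term divides it; move -173/105z^2 to the remainder.
  leading term z: no divisor's leading term divides it; move 289/14z to the remainder.
  leading term 1: no divisor's leading term divides it; move 17/42 to the remainder.
  remainder 10/21z^4 - 29/7z^3 - 173/105z^2 + 289/14z + 17/42 ≠ 0; add m_4 = 10/21z^4 - 29/7z^3 - 173/105z^2 + 289/14z + 17/42 to the basis.

S(g_1,m_4): leading monomials are coprime, so the S-polynomial reduces to 0 (Buchberger's first criterion).
S(g_2,m_4): lcm = yz^4. S = 87/10yz^3 - 77/50yz^2 - 867/20yz - 17/20y + z^4 - 1/14z^3 - 13/14z^2.
  leading term yz^3: subtract (87/10z)·g_2 from 87/10yz^3 - 77/50yz^2 - 867/20yz - 17/20y + z^4 - 1/14z^3 - 13/14z^2 → -77/50yz^2 + 3/20yz - 17/20y + z^4 - 307/35z^3 - 43/140z^2 + 1131/140z
  leading term yz^2: subtract (-77/50)·g_2 from -77/50yz^2 + 3/20yz - 17/20y + z^4 - 307/35z^3 - 43/140z^2 + 1131/140z → 3/20yz - 171/20y + z^4 - 307/35z^3 + 863/700z^2 + 2789/350z - 143/100
  leading term yz: subtract (-1/20z)·r from 3/20yz - 171/20y + z^4 - 307/35z^3 + 863/700z^2 + 2789/350z - 143/100 → -171/20y + z^4 - 87/10z^3 + 107/175z^2 + 111/14z - 143/100
  leading term y: subtract (57/20)·r from -171/20y + z^4 - 87/10z^3 + 107/175z^2 + 111/14z - 143/100 → z^4 - 87/10z^3 - 173/50z^2 + 867/20z + 17/20
  leading term z^4: subtract (21/10)·m_4 from z^4 - 87/10z^3 - 173/50z^2 + 867/20z + 17/20 → 0
  remainder 0.

S(r,m_4): leading monomials are coprime, so the S-polynomial reduces to 0 (Buchberger's first criterion).
Every S-polynomial of the final basis reduces to 0, so we have a Gröbner basis.
Inter-reduce: drop elements whose leading term is divisible by another's, tail-reduce, and make monic.
Reduced Gröbner basis: {x + 1/7z - 15/7, y - 10/21z^2 + 29/7z + 4/15, z^4 - 87/10z^3 - 173/50z^2 + 867/20z + 17/20}.
The reduced Gröbner basis of I + (p) is {x + 1/7z - 15/7, y - 10/21z^2 + 29/7z + 4/15, z^4 - 87/10z^3 - 173/50z^2 + 867/20z + 17/20} ≠ {1}, a proper ideal, so the enlarged system stays consistent: p is independent of I, with normal form -3y + 10/7z^2 - 87/7z - 4/5.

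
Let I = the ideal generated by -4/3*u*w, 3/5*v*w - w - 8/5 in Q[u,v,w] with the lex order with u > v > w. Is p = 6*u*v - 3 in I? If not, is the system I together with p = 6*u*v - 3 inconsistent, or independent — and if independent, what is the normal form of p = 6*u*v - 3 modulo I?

First compute the reduced Gröbner basis of I by Buchberger's algorithm.
f_1 = -4/3*u*w, LT = u*w.
f_2 = 3/5*v*w - w - 8/5, LT = v*w.

S(f_1,f_2): lcm = u*v*w. S = 5/3*u*w + 8/3*u.
  leading term u*w: subtract (-5/4)·f_1 from 5/3*u*w + 8/3*u → 8/3*u
  leading term u: no divisor's leading term divides it; move 8/3*u to the remainder.
  remainder 8/3*u ≠ 0; add h_3 = 8/3*u to the basis.

S(f_1,h_3): lcm = u*w. S = 0.
  remainder 0.

S(f_2,h_3): leading monomials are coprime, so the S-polynomial reduces to 0 (Buchberger's first criterion).
Every S-polynomial of the final basis reduces to 0, so we have a Gröbner basis.
Inter-reduce: drop elements whose leading term is divisible by another's, tail-reduce, and make monic.
Reduced Gröbner basis: {u, v*w - 5/3*w - 8/3}.
Label its elements g_1 = u, g_2 = v*w - 5/3*w - 8/3.

Reduce p = 6*u*v - 3 modulo G:
  leading term u*v: subtract (6*v)·g_1 from 6*u*v - 3 → -3
  leading term 1: no divisor's leading term divides it; move -3 to the remainder.
  normal form = -3.
The normal form is nonzero, so p ∉ I. Since p minus its normal form lies in I, I + (p) = I + (r) where r = -3; decide whether this ideal is the whole ring.
Here r = -3 is a nonzero constant, hence a unit: 1 ∈ I + (p), the Gröbner basis of I + (p) is {1}, and the enlarged system has no common solution — adjoining p is inconsistent.

The remainder on division by a Gröbner basis is unique — it is the normal form.

Adjoining 6*u*v - 3 makes the ideal the whole ring: the system is inconsistent.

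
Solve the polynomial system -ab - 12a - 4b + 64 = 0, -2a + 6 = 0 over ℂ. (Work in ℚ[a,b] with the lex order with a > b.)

Compute a lex Gröbner basis by Buchberger's algorithm.
f_1 = -ab - 12a - 4b + 64, LT = ab.
f_2 = -2a + 6, LT = a.

S(f_1,f_2): lcm = ab. S = 12a + 7b - 64.
  leading term a: subtract (-6)·f_2 from 12a + 7b - 64 → 7b - 28
  leading term b: no divisor's leading term divides it; move 7b to the remainder.
  leading term 1: no divisor's leading term divides it; move -28 to the remainder.
  remainder 7b - 28 ≠ 0; add h_3 = 7b - 28 to the basis.

S(f_1,h_3): lcm = ab. S = 16a + 4b - 64.
  leading term a: subtract (-8)·f_2 from 16a + 4b - 64 → 4b - 16
  leading term b: subtract (4/7)·h_3 from 4b - 16 → 0
  remainder 0.

S(f_2,h_3): leading monomials are coprime, so the S-polynomial reduces to 0 (Buchberger's first criterion).
Every S-polynomial of the final basis reduces to 0, so we have a Gröbner basis.
Inter-reduce: drop elements whose leading term is divisible by another's, tail-reduce, and make monic.
Reduced Gröbner basis: {a - 3, b - 4}.

A lex Gröbner basis eliminates variables successively. Here b - 4 depends only on b, with roots {4}; lifting each root through the earlier basis elements recovers the full solutions.
  b = 4: the earlier basis element becomes a - 3 = 0, giving a = 3 — point (3, 4).

{(3, 4)}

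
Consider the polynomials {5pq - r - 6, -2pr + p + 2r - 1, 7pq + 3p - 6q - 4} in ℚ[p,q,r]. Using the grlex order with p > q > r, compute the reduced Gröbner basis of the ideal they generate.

G = {q² - 17/20q - ⅓r - 29/60, qr - ½q - r + ½, r² + ½r - ½, p - 2q + 7/15r + 22/15}

Buchberger's algorithm terminates because the ascending chain of leading-term ideals stabilizes.

f_1 = 5pq - r - 6, LT = pq.
f_2 = -2pr + p + 2r - 1, LT = pr.
f_3 = 7pq + 3p - 6q - 4, LT = pq.

S(f_1,f_2): lcm = pqr. S = ½pq + qr - ⅕r² - ½q - 6/5r.
  leading term pq: subtract (1/10)·f_1 from ½pq + qr - ⅕r² - ½q - 6/5r → qr - ⅕r² - ½q - 11/10r + ⅗
  leading term qr: no divisor's leading term divides it; move qr to the remainder.
  leading term r²: no divisor's leading term divides it; move -⅕r² to the remainder.
  leading term q: no divisor's leading term divides it; move -½q to the remainder.
  leading term r: no divisor's leading term divides it; move -11/10r to the remainder.
  leading term 1: no divisor's leading term divides it; move ⅗ to the remainder.
  remainder qr - ⅕r² - ½q - 11/10r + ⅗ ≠ 0; add g_4 = qr - ⅕r² - ½q - 11/10r + ⅗ to the basis.

S(f_1,f_3): lcm = pq. S = -3/7p + 6/7q - ⅕r - 22/35.
  leading term p: no divisor's leading term divides it; move -3/7p to the remainder.
  leading term q: no divisor's leading term divides it; move 6/7q to the remainder.
  leading term r: no divisor's leading term divides it; move -⅕r to the remainder.
  leading term 1: no divisor's leading term divides it; move -22/35 to the remainder.
  remainder -3/7p + 6/7q - ⅕r - 22/35 ≠ 0; add g_5 = -3/7p + 6/7q - ⅕r - 22/35 to the basis.

S(f_2,f_3): lcm = pqr. S = -½pq - 3/7pr - 1/7qr + ½q + 4/7r.
  leading term pq: subtract (-1/10)·f_1 from -½pq - 3/7pr - 1/7qr + ½q + 4/7r → -3/7pr - 1/7qr + ½q + 33/70r - ⅗
  leading term pr: subtract (3/14)·f_2 from -3/7pr - 1/7qr + ½q + 33/70r - ⅗ → -1/7qr - 3/14p + ½q + 3/70r - 27/70
  leading term qr: subtract (-1/7)·g_4 from -1/7qr - 3/14p + ½q + 3/70r - 27/70 → -1/35r² - 3/14p + 3/7q - 4/35r - 3/10
  leading term r²: no divisor's leading term divides it; move -1/35r² to the remainder.
  leading term p: subtract (½)·g_5 from -3/14p + 3/7q - 4/35r - 3/10 → -1/70r + 1/70
  leading term r: no divisor's leading term divides it; move -1/70r to the remainder.
  leading term 1: no divisor's leading term divides it; move 1/70 to the remainder.
  remainder -1/35r² - 1/70r + 1/70 ≠ 0; add g_6 = -1/35r² - 1/70r + 1/70 to the basis.

S(f_1,g_5): lcm = pq. S = 2q² - 7/15qr - 22/15q - ⅕r - 6/5.
  leading term q²: no divisor's leading term divides it; move 2q² to the remainder.
  leading term qr: subtract (-7/15)·g_4 from -7/15qr - 22/15q - ⅕r - 6/5 → -7/75r² - 17/10q - 107/150r - 23/25
  leading term r²: subtract (49/15)·g_6 from -7/75r² - 17/10q - 107/150r - 23/25 → -17/10q - ⅔r - 29/30
  leading term q: no divisor's leading term divides it; move -17/10q to the remainder.
  leading term r: no divisor's leading term divides it; move -⅔r to the remainder.
  leading term 1: no divisor's leading term divides it; move -29/30 to the remainder.
  remainder 2q² - 17/10q - ⅔r - 29/30 ≠ 0; add g_7 = 2q² - 17/10q - ⅔r - 29/30 to the basis.

The other S-polynomials (S(f_1,g_4), S(f_2,g_4), S(f_3,g_4), S(f_2,g_5), S(f_3,g_5), S(g_4,g_5), S(f_1,g_6), S(f_2,g_6), S(f_3,g_6), S(g_4,g_6), S(g_5,g_6), S(f_1,g_7), S(f_2,g_7), S(f_3,g_7), S(g_4,g_7), S(g_5,g_7), S(g_6,g_7)) all reduce to 0 modulo the current basis, so we have a Gröbner basis.
Inter-reduce: drop elements whose leading term is divisible by another's, tail-reduce, and make monic.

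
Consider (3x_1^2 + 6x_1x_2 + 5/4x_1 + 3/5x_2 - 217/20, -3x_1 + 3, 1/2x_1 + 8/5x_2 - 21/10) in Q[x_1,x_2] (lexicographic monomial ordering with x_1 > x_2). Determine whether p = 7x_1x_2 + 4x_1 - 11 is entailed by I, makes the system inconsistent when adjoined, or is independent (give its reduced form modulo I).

7x_1x_2 + 4x_1 - 11 lies in I (it reduces to 0).

First compute the reduced Gröbner basis of I by Buchberger's algorithm.
f_1 = 3x_1^2 + 6x_1x_2 + 5/4x_1 + 3/5x_2 - 217/20, LT = x_1^2.
f_2 = -3x_1 + 3, LT = x_1.
f_3 = 1/2x_1 + 8/5x_2 - 21/10, LT = x_1.

S(f_1,f_2): lcm = x_1^2. S = 2x_1x_2 + 17/12x_1 + 1/5x_2 - 217/60.
  leading term x_1x_2: subtract (-2/3x_2)·f_2 from 2x_1x_2 + 17/12x_1 + 1/5x_2 - 217/60 → 17/12x_1 + 11/5x_2 - 217/60
  leading term x_1: subtract (-17/36)·f_2 from 17/12x_1 + 11/5x_2 - 217/60 → 11/5x_2 - 11/5
  leading term x_2: no divisor's leading term divides it; move 11/5x_2 to the remainder.
  leading term 1: no divisor's leading term divides it; move -11/5 to the remainder.
  remainder 11/5x_2 - 11/5 ≠ 0; add h_4 = 11/5x_2 - 11/5 to the basis.

S(f_1,f_3): lcm = x_1^2. S = -6/5x_1x_2 + 277/60x_1 + 1/5x_2 - 217/60.
  leading term x_1x_2: subtract (2/5x_2)·f_2 from -6/5x_1x_2 + 277/60x_1 + 1/5x_2 - 217/60 → 277/60x_1 - x_2 - 217/60
  leading term x_1: subtract (-277/180)·f_2 from 277/60x_1 - x_2 - 217/60 → -x_2 + 1
  leading term x_2: subtract (-5/11)·h_4 from -x_2 + 1 → 0
  remainder 0.

S(f_2,f_3): lcm = x_1. S = -16/5x_2 + 16/5.
  leading term x_2: subtract (-16/11)·h_4 from -16/5x_2 + 16/5 → 0
  remainder 0.

S(f_1,h_4): leading monomials are coprime, so the S-polynomial reduces to 0 (Buchberger's first criterion).
S(f_2,h_4): leading monomials are coprime, so the S-polynomial reduces to 0 (Buchberger's first criterion).
S(f_3,h_4): leading monomials are coprime, so the S-polynomial reduces to 0 (Buchberger's first criterion).
Every S-polynomial of the final basis reduces to 0, so we have a Gröbner basis.
Inter-reduce: drop elements whose leading term is divisible by another's, tail-reduce, and make monic.
Reduced Gröbner basis: {x_1 - 1, x_2 - 1}.
Label its elements g_1 = x_1 - 1, g_2 = x_2 - 1.

Reduce p = 7x_1x_2 + 4x_1 - 11 modulo G:
  leading term x_1x_2: subtract (7x_2)·g_1 from 7x_1x_2 + 4x_1 - 11 → 4x_1 + 7x_2 - 11
  leading term x_1: subtract (4)·g_1 from 4x_1 + 7x_2 - 11 → 7x_2 - 7
  leading term x_2: subtract (7)·g_2 from 7x_2 - 7 → 0
  normal form = 0.
Since the normal form is 0, p ∈ I.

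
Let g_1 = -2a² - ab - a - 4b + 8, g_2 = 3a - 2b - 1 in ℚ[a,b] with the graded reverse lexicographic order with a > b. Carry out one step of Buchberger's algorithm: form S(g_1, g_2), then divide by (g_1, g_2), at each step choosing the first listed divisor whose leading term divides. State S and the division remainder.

lcm(LM(g_1), LM(g_2)) = a².
S = (lcm/LT(g_1))·g_1 − (lcm/LT(g_2))·g_2 = 7/6ab + ⅚a + 2b - 4.
Reduce S modulo (g_1, g_2) in that order:
  leading term ab: subtract (7/18b)·g_2 from 7/6ab + ⅚a + 2b - 4 → 7/9b² + ⅚a + 43/18b - 4
  leading term b²: no divisor's leading term divides it; move 7/9b² to the remainder.
  leading term a: subtract (5/18)·g_2 from ⅚a + 43/18b - 4 → 53/18b - 67/18
  leading term b: no divisor's leading term divides it; move 53/18b to the remainder.
  leading term 1: no divisor's leading term divides it; move -67/18 to the remainder.
The remainder 7/9b² + 53/18b - 67/18 is nonzero, so it would be added as the next basis element.

S(g_1, g_2) = 7/6ab + ⅚a + 2b - 4; remainder on division = 7/9b² + 53/18b - 67/18.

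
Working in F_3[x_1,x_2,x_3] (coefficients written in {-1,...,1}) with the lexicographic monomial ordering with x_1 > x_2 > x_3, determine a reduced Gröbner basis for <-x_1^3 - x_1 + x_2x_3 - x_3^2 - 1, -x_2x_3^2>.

G = {x_1^3 + x_1 - x_2x_3 + x_3^2 + 1, x_2x_3^2}

f_1 = -x_1^3 - x_1 + x_2x_3 - x_3^2 - 1, LT = x_1^3.
f_2 = -x_2x_3^2, LT = x_2x_3^2.

The S-polynomials (S(f_1,f_2)) all reduce to 0 modulo the current basis, so we have a Gröbner basis.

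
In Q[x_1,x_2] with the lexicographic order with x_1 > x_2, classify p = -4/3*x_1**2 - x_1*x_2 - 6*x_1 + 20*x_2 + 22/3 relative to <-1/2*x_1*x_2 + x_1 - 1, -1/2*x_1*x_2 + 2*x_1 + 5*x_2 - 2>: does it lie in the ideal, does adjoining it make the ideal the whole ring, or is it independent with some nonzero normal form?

First compute the reduced Gröbner basis of I by Buchberger's algorithm.
f_1 = -1/2*x_1*x_2 + x_1 - 1, LT = x_1*x_2.
f_2 = -1/2*x_1*x_2 + 2*x_1 + 5*x_2 - 2, LT = x_1*x_2.

S(f_1,f_2): lcm = x_1*x_2. S = 2*x_1 + 10*x_2 - 2.
  leading term x_1: no divisor's leading term divides it; move 2*x_1 to the remainder.
  leading term x_2: no divisor's leading term divides it; move 10*x_2 to the remainder.
  leading term 1: no divisor's leading term divides it; move -2 to the remainder.
  remainder 2*x_1 + 10*x_2 - 2 ≠ 0; add h_3 = 2*x_1 + 10*x_2 - 2 to the basis.

S(f_1,h_3): lcm = x_1*x_2. S = -2*x_1 - 5*x_2**2 + x_2 + 2.
  leading term x_1: subtract (-1)·h_3 from -2*x_1 - 5*x_2**2 + x_2 + 2 → -5*x_2**2 + 11*x_2
  leading term x_2**2: no divisor's leading term divides it; move -5*x_2**2 to the remainder.
  leading term x_2: no divisor's leading term divides it; move 11*x_2 to the remainder.
  remainder -5*x_2**2 + 11*x_2 ≠ 0; add h_4 = -5*x_2**2 + 11*x_2 to the basis.

The other S-polynomials (S(f_2,h_3), S(f_1,h_4), S(f_2,h_4), S(h_3,h_4)) all reduce to 0 modulo the current basis, so we have a Gröbner basis.
Inter-reduce: drop elements whose leading term is divisible by another's, tail-reduce, and make monic.
Reduced Gröbner basis: {x_1 + 5*x_2 - 1, x_2**2 - 11/5*x_2}.
Label its elements g_1 = x_1 + 5*x_2 - 1, g_2 = x_2**2 - 11/5*x_2.

Reduce p = -4/3*x_1**2 - x_1*x_2 - 6*x_1 + 20*x_2 + 22/3 modulo G:
  leading term x_1**2: subtract (-4/3*x_1)·g_1 from -4/3*x_1**2 - x_1*x_2 - 6*x_1 + 20*x_2 + 22/3 → 17/3*x_1*x_2 - 22/3*x_1 + 20*x_2 + 22/3
  leading term x_1*x_2: subtract (17/3*x_2)·g_1 from 17/3*x_1*x_2 - 22/3*x_1 + 20*x_2 + 22/3 → -22/3*x_1 - 85/3*x_2**2 + 77/3*x_2 + 22/3
  leading term x_1: subtract (-22/3)·g_1 from -22/3*x_1 - 85/3*x_2**2 + 77/3*x_2 + 22/3 → -85/3*x_2**2 + 187/3*x_2
  leading term x_2**2: subtract (-85/3)·g_2 from -85/3*x_2**2 + 187/3*x_2 → 0
  normal form = 0.
Since the normal form is 0, p ∈ I.

-4/3*x_1**2 - x_1*x_2 - 6*x_1 + 20*x_2 + 22/3 lies in I (it reduces to 0).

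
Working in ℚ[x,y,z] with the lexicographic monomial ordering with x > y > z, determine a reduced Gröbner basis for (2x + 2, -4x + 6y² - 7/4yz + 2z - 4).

This is the nonlinear analogue of row-reducing a linear system.

f_1 = 2x + 2, LT = x.
f_2 = -4x + 6y² - 7/4yz + 2z - 4, LT = x.

S(f_1,f_2): lcm = x. S = 3/2y² - 7/16yz + ½z.
  leading term y²: no divisor's leading term divides it; move 3/2y² to the remainder.
  leading term yz: no divisor's leading term divides it; move -7/16yz to the remainder.
  leading term z: no divisor's leading term divides it; move ½z to the remainder.
  remainder 3/2y² - 7/16yz + ½z ≠ 0; add g_3 = 3/2y² - 7/16yz + ½z to the basis.

The other S-polynomials (S(f_1,g_3), S(f_2,g_3)) all reduce to 0 modulo the current basis, so we have a Gröbner basis.
Inter-reduce: drop elements whose leading term is divisible by another's, tail-reduce, and make monic.

G = {x + 1, y² - 7/24yz + ⅓z}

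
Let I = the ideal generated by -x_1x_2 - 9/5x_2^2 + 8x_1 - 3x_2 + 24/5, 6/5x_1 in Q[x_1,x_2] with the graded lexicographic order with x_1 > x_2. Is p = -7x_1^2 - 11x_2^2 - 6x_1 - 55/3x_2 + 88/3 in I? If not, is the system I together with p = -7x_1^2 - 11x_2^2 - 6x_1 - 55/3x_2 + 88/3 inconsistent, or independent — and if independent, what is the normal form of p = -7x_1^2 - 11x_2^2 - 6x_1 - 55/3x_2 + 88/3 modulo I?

-7x_1^2 - 11x_2^2 - 6x_1 - 55/3x_2 + 88/3 lies in I (it reduces to 0).

First compute the reduced Gröbner basis of I by Buchberger's algorithm.
f_1 = -x_1x_2 - 9/5x_2^2 + 8x_1 - 3x_2 + 24/5, LT = x_1x_2.
f_2 = 6/5x_1, LT = x_1.

S(f_1,f_2): lcm = x_1x_2. S = 9/5x_2^2 - 8x_1 + 3x_2 - 24/5.
  leading term x_2^2: no divisor's leading term divides it; move 9/5x_2^2 to the remainder.
  leading term x_1: subtract (-20/3)·f_2 from -8x_1 + 3x_2 - 24/5 → 3x_2 - 24/5
  leading term x_2: no divisor's leading term divides it; move 3x_2 to the remainder.
  leading term 1: no divisor's leading term divides it; move -24/5 to the remainder.
  remainder 9/5x_2^2 + 3x_2 - 24/5 ≠ 0; add h_3 = 9/5x_2^2 + 3x_2 - 24/5 to the basis.

S(f_1,h_3): lcm = x_1x_2^2. S = 9/5x_2^3 - 29/3x_1x_2 + 3x_2^2 + 8/3x_1 - 24/5x_2.
  leading term x_2^3: subtract (x_2)·h_3 from 9/5x_2^3 - 29/3x_1x_2 + 3x_2^2 + 8/3x_1 - 24/5x_2 → -29/3x_1x_2 + 8/3x_1
  leading term x_1x_2: subtract (29/3)·f_1 from -29/3x_1x_2 + 8/3x_1 → 87/5x_2^2 - 224/3x_1 + 29x_2 - 232/5
  leading term x_2^2: subtract (29/3)·h_3 from 87/5x_2^2 - 224/3x_1 + 29x_2 - 232/5 → -224/3x_1
  leading term x_1: subtract (-560/9)·f_2 from -224/3x_1 → 0
  remainder 0.

S(f_2,h_3): leading monomials are coprime, so the S-polynomial reduces to 0 (Buchberger's first criterion).
Every S-polynomial of the final basis reduces to 0, so we have a Gröbner basis.
Inter-reduce: drop elements whose leading term is divisible by another's, tail-reduce, and make monic.
Reduced Gröbner basis: {x_2^2 + 5/3x_2 - 8/3, x_1}.
Label its elements g_1 = x_2^2 + 5/3x_2 - 8/3, g_2 = x_1.

Reduce p = -7x_1^2 - 11x_2^2 - 6x_1 - 55/3x_2 + 88/3 modulo G:
  leading term x_1^2: subtract (-7x_1)·g_2 from -7x_1^2 - 11x_2^2 - 6x_1 - 55/3x_2 + 88/3 → -11x_2^2 - 6x_1 - 55/3x_2 + 88/3
  leading term x_2^2: subtract (-11)·g_1 from -11x_2^2 - 6x_1 - 55/3x_2 + 88/3 → -6x_1
  leading term x_1: subtract (-6)·g_2 from -6x_1 → 0
  normal form = 0.
Since the normal form is 0, p ∈ I.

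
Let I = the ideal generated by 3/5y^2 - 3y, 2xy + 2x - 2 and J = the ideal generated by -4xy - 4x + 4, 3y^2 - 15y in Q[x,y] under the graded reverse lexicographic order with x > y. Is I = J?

Since reduced Gröbner bases are canonical representatives of ideals under a given ordering, it suffices to compute and compare them.
Buchberger on the first generating set:
f_1 = 3/5y^2 - 3y, LT = y^2.
f_2 = 2xy + 2x - 2, LT = xy.

S(f_1,f_2): lcm = xy^2. S = -6xy + y.
  leading term xy: subtract (-3)·f_2 from -6xy + y → 6x + y - 6
  leading term x: no divisor's leading term divides it; move 6x to the remainder.
  leading term y: no divisor's leading term divides it; move y to the remainder.
  leading term 1: no divisor's leading term divides it; move -6 to the remainder.
  remainder 6x + y - 6 ≠ 0; add g_3 = 6x + y - 6 to the basis.

The other S-polynomials (S(f_1,g_3), S(f_2,g_3)) all reduce to 0 modulo the current basis, so we have a Gröbner basis.
Inter-reduce: drop elements whose leading term is divisible by another's, tail-reduce, and make monic.
Reduced Gröbner basis: {y^2 - 5y, x + 1/6y - 1}.

Buchberger on the second generating set:
h_1 = -4xy - 4x + 4, LT = xy.
h_2 = 3y^2 - 15y, LT = y^2.

S(h_1,h_2): lcm = xy^2. S = 6xy - y.
  leading term xy: subtract (-3/2)·h_1 from 6xy - y → -6x - y + 6
  leading term x: no divisor's leading term divides it; move -6x to the remainder.
  leading term y: no divisor's leading term divides it; move -y to the remainder.
  leading term 1: no divisor's leading term divides it; move 6 to the remainder.
  remainder -6x - y + 6 ≠ 0; add k_3 = -6x - y + 6 to the basis.

The other S-polynomials (S(h_1,k_3), S(h_2,k_3)) all reduce to 0 modulo the current basis, so we have a Gröbner basis.
Inter-reduce: drop elements whose leading term is divisible by another's, tail-reduce, and make monic.
Reduced Gröbner basis: {y^2 - 5y, x + 1/6y - 1}.

These coincide, so the ideals are equal.

Yes, the ideals are equal.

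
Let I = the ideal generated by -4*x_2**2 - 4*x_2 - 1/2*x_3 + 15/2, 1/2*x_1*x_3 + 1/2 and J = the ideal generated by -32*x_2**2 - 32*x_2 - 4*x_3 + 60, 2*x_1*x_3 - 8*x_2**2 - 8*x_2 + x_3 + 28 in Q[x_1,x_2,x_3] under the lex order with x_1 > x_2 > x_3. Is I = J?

No, the ideals differ.

For a fixed monomial order, each ideal has a unique reduced Gröbner basis; comparing bases decides equality.
Buchberger on the first generating set:
f_1 = -4*x_2**2 - 4*x_2 - 1/2*x_3 + 15/2, LT = x_2**2.
f_2 = 1/2*x_1*x_3 + 1/2, LT = x_1*x_3.

The S-polynomials (S(f_1,f_2)) all reduce to 0 modulo the current basis, so we have a Gröbner basis.
Inter-reduce: drop elements whose leading term is divisible by another's, tail-reduce, and make monic.
Reduced Gröbner basis: {x_1*x_3 + 1, x_2**2 + x_2 + 1/8*x_3 - 15/8}.

Buchberger on the second generating set:
h_1 = -32*x_2**2 - 32*x_2 - 4*x_3 + 60, LT = x_2**2.
h_2 = 2*x_1*x_3 - 8*x_2**2 - 8*x_2 + x_3 + 28, LT = x_1*x_3.

The S-polynomials (S(h_1,h_2)) all reduce to 0 modulo the current basis, so we have a Gröbner basis.
Inter-reduce: drop elements whose leading term is divisible by another's, tail-reduce, and make monic.
Reduced Gröbner basis: {x_1*x_3 + x_3 + 13/2, x_2**2 + x_2 + 1/8*x_3 - 15/8}.

Since the reduced bases disagree, the two ideals are not the same.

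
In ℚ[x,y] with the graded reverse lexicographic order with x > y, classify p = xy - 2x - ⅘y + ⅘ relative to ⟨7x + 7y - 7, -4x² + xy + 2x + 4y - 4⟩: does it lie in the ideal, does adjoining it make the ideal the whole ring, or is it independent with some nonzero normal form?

First compute the reduced Gröbner basis of I by Buchberger's algorithm.
f_1 = 7x + 7y - 7, LT = x.
f_2 = -4x² + xy + 2x + 4y - 4, LT = x².

S(f_1,f_2): lcm = x². S = 5/4xy - ½x + y - 1.
  reduce S modulo (f_1, f_2):
  remainder -5/4y² + 11/4y - 3/2 ≠ 0; add h_3 = -5/4y² + 11/4y - 3/2 to the basis.

The other S-polynomials (S(f_1,h_3), S(f_2,h_3)) all reduce to 0 modulo the current basis, so we have a Gröbner basis.
Inter-reduce: drop elements whose leading term is divisible by another's, tail-reduce, and make monic.
Reduced Gröbner basis: {y² - 11/5y + 6/5, x + y - 1}.
Label its elements g_1 = y² - 11/5y + 6/5, g_2 = x + y - 1.

Reduce p = xy - 2x - ⅘y + ⅘ modulo G:
  leading term xy: subtract (y)·g_2 from xy - 2x - ⅘y + ⅘ → -y² - 2x + ⅕y + ⅘
  leading term y²: subtract (-1)·g_1 from -y² - 2x + ⅕y + ⅘ → -2x - 2y + 2
  leading term x: subtract (-2)·g_2 from -2x - 2y + 2 → 0
  normal form = 0.
Since the normal form is 0, p ∈ I.

Ideal membership is decidable via reduction modulo a Gröbner basis.

xy - 2x - ⅘y + ⅘ lies in I (it reduces to 0).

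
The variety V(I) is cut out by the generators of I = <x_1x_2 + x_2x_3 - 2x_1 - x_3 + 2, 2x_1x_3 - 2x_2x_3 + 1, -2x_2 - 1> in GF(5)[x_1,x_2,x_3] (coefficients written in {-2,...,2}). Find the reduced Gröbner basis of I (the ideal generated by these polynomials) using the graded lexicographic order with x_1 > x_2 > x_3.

G = {x_1 - 1, x_2 - 2, x_3 + 2}

f_1 = x_1x_2 + x_2x_3 - 2x_1 - x_3 + 2, LT = x_1x_2.
f_2 = 2x_1x_3 - 2x_2x_3 + 1, LT = x_1x_3.
f_3 = -2x_2 - 1, LT = x_2.

S(f_1,f_2): lcm = x_1x_2x_3. S = x_2^2x_3 + x_2x_3^2 - 2x_1x_3 - x_3^2 + 2x_2 + 2x_3.
  leading term x_2^2x_3: subtract (2x_2x_3)·f_3 from x_2^2x_3 + x_2x_3^2 - 2x_1x_3 - x_3^2 + 2x_2 + 2x_3 → x_2x_3^2 - 2x_1x_3 + 2x_2x_3 - x_3^2 + 2x_2 + 2x_3
  leading term x_2x_3^2: subtract (2x_3^2)·f_3 from x_2x_3^2 - 2x_1x_3 + 2x_2x_3 - x_3^2 + 2x_2 + 2x_3 → -2x_1x_3 + 2x_2x_3 + x_3^2 + 2x_2 + 2x_3
  leading term x_1x_3: subtract (-1)·f_2 from -2x_1x_3 + 2x_2x_3 + x_3^2 + 2x_2 + 2x_3 → x_3^2 + 2x_2 + 2x_3 + 1
  leading term x_3^2: no divisor's leading term divides it; move x_3^2 to the remainder.
  leading term x_2: subtract (-1)·f_3 from 2x_2 + 2x_3 + 1 → 2x_3
  leading term x_3: no divisor's leading term divides it; move 2x_3 to the remainder.
  remainder x_3^2 + 2x_3 ≠ 0; add g_4 = x_3^2 + 2x_3 to the basis.

S(f_1,f_3): lcm = x_1x_2. S = x_2x_3 - x_3 + 2.
  leading term x_2x_3: subtract (2x_3)·f_3 from x_2x_3 - x_3 + 2 → x_3 + 2
  leading term x_3: no divisor's leading term divides it; move x_3 to the remainder.
  leading term 1: no divisor's leading term divides it; move 2 to the remainder.
  remainder x_3 + 2 ≠ 0; add g_5 = x_3 + 2 to the basis.

S(f_2,g_5): lcm = x_1x_3. S = -x_2x_3 - 2x_1 - 2.
  leading term x_2x_3: subtract (-2x_3)·f_3 from -x_2x_3 - 2x_1 - 2 → -2x_1 - 2x_3 - 2
  leading term x_1: no divisor's leading term divides it; move -2x_1 to the remainder.
  leading term x_3: subtract (-2)·g_5 from -2x_3 - 2 → 2
  leading term 1: no divisor's leading term divides it; move 2 to the remainder.
  remainder -2x_1 + 2 ≠ 0; add g_6 = -2x_1 + 2 to the basis.

The other S-polynomials (S(f_2,f_3), S(f_1,g_4), S(f_2,g_4), S(f_3,g_4), S(f_1,g_5), S(f_3,g_5), S(g_4,g_5), S(f_1,g_6), S(f_2,g_6), S(f_3,g_6), S(g_4,g_6), S(g_5,g_6)) all reduce to 0 modulo the current basis, so we have a Gröbner basis.
Inter-reduce: drop elements whose leading term is divisible by another's, tail-reduce, and make monic.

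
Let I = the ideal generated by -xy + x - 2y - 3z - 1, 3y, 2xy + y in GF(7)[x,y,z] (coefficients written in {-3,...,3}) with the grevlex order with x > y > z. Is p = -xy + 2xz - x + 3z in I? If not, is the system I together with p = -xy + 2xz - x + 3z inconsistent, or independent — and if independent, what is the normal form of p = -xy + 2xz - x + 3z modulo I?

First compute the reduced Gröbner basis of I by Buchberger's algorithm.
f_1 = -xy + x - 2y - 3z - 1, LT = xy.
f_2 = 3y, LT = y.
f_3 = 2xy + y, LT = xy.

S(f_1,f_2): lcm = xy. S = -x + 2y + 3z + 1.
  leading term x: no divisor's leading term divides it; move -x to the remainder.
  leading term y: subtract (3)·f_2 from 2y + 3z + 1 → 3z + 1
  leading term z: no divisor's leading term divides it; move 3z to the remainder.
  leading term 1: no divisor's leading term divides it; move 1 to the remainder.
  remainder -x + 3z + 1 ≠ 0; add h_4 = -x + 3z + 1 to the basis.

The other S-polynomials (S(f_1,f_3), S(f_2,f_3), S(f_1,h_4), S(f_2,h_4), S(f_3,h_4)) all reduce to 0 modulo the current basis, so we have a Gröbner basis.
Inter-reduce: drop elements whose leading term is divisible by another's, tail-reduce, and make monic.
Reduced Gröbner basis: {x - 3z - 1, y}.
Label its elements g_1 = x - 3z - 1, g_2 = y.

Reduce p = -xy + 2xz - x + 3z modulo G:
  leading term xy: subtract (-y)·g_1 from -xy + 2xz - x + 3z → 2xz - 3yz - x - y + 3z
  leading term xz: subtract (2z)·g_1 from 2xz - 3yz - x - y + 3z → -3yz - z^2 - x - y - 2z
  leading term yz: subtract (-3z)·g_2 from -3yz - z^2 - x - y - 2z → -z^2 - x - y - 2z
  leading term z^2: no divisor's leading term divides it; move -z^2 to the remainder.
  leading term x: subtract (-1)·g_1 from -x - y - 2z → -y + 2z - 1
  leading term y: subtract (-1)·g_2 from -y + 2z - 1 → 2z - 1
  leading term z: no divisor's leading term divides it; move 2z to the remainder.
  leading term 1: no divisor's leading term divides it; move -1 to the remainder.
  normal form = -z^2 + 2z - 1.
The normal form is nonzero, so p ∉ I. Since p minus its normal form lies in I, I + (p) = I + (r) where r = -z^2 + 2z - 1; decide whether this ideal is the whole ring.
Run Buchberger on G together with r (pairs among the g_i already reduce to 0 since G is a Gröbner basis):
g_1 = x - 3z - 1, LT = x.
g_2 = y, LT = y.
r = -z^2 + 2z - 1, LT = z^2.

The S-polynomials (S(g_1,g_2), S(g_1,r), S(g_2,r)) all reduce to 0 modulo the current basis, so we have a Gröbner basis.
Inter-reduce: drop elements whose leading term is divisible by another's, tail-reduce, and make monic.
Reduced Gröbner basis: {z^2 - 2z + 1, x - 3z - 1, y}.
The reduced Gröbner basis of I + (p) is {z^2 - 2z + 1, x - 3z - 1, y} ≠ {1}, a proper ideal, so the enlarged system stays consistent: p is independent of I, with normal form -z^2 + 2z - 1.

-xy + 2xz - x + 3z is independent of I; its normal form modulo I is -z^2 + 2z - 1.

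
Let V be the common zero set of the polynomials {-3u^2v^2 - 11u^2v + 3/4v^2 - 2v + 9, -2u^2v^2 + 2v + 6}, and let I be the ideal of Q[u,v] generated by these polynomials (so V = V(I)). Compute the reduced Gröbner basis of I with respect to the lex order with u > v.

f_1 = -3u^2v^2 - 11u^2v + 3/4v^2 - 2v + 9, LT = u^2v^2.
f_2 = -2u^2v^2 + 2v + 6, LT = u^2v^2.

S(f_1,f_2): lcm = u^2v^2. S = 11/3u^2v - 1/4v^2 + 5/3v.
  leading term u^2v: no divisor's leading term divides it; move 11/3u^2v to the remainder.
  leading term v^2: no divisor's leading term divides it; move -1/4v^2 to the remainder.
  leading term v: no divisor's leading term divides it; move 5/3v to the remainder.
  remainder 11/3u^2v - 1/4v^2 + 5/3v ≠ 0; add g_3 = 11/3u^2v - 1/4v^2 + 5/3v to the basis.

S(f_1,g_3): lcm = u^2v^2. S = 11/3u^2v + 3/44v^3 - 31/44v^2 + 2/3v - 3.
  leading term u^2v: subtract (1)·g_3 from 11/3u^2v + 3/44v^3 - 31/44v^2 + 2/3v - 3 → 3/44v^3 - 5/11v^2 - v - 3
  leading term v^3: no divisor's leading term divides it; move 3/44v^3 to the remainder.
  leading term v^2: no divisor's leading term divides it; move -5/11v^2 to the remainder.
  leading term v: no divisor's leading term divides it; move -v to the remainder.
  leading term 1: no divisor's leading term divides it; move -3 to the remainder.
  remainder 3/44v^3 - 5/11v^2 - v - 3 ≠ 0; add g_4 = 3/44v^3 - 5/11v^2 - v - 3 to the basis.

S(f_1,g_4): lcm = u^2v^3. S = 31/3u^2v^2 + 44/3u^2v + 44u^2 - 1/4v^3 + 2/3v^2 - 3v.
  leading term u^2v^2: subtract (-31/9)·f_1 from 31/3u^2v^2 + 44/3u^2v + 44u^2 - 1/4v^3 + 2/3v^2 - 3v → -209/9u^2v + 44u^2 - 1/4v^3 + 13/4v^2 - 89/9v + 31
  leading term u^2v: subtract (-19/3)·g_3 from -209/9u^2v + 44u^2 - 1/4v^3 + 13/4v^2 - 89/9v + 31 → 44u^2 - 1/4v^3 + 5/3v^2 + 2/3v + 31
  leading term u^2: no divisor's leading term divides it; move 44u^2 to the remainder.
  leading term v^3: subtract (-11/3)·g_4 from -1/4v^3 + 5/3v^2 + 2/3v + 31 → -3v + 20
  leading term v: no divisor's leading term divides it; move -3v to the remainder.
  leading term 1: no divisor's leading term divides it; move 20 to the remainder.
  remainder 44u^2 - 3v + 20 ≠ 0; add g_5 = 44u^2 - 3v + 20 to the basis.

The other S-polynomials (S(f_2,g_3), S(f_2,g_4), S(g_3,g_4), S(f_1,g_5), S(f_2,g_5), S(g_3,g_5), S(g_4,g_5)) all reduce to 0 modulo the current basis, so we have a Gröbner basis.
Inter-reduce: drop elements whose leading term is divisible by another's, tail-reduce, and make monic.

G = {u^2 - 3/44v + 5/11, v^3 - 20/3v^2 - 44/3v - 44}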